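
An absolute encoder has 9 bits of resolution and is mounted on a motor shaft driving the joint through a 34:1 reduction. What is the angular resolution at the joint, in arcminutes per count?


counts = 2^9 = 512
effective counts at joint = 512 * 34 = 17408
resolution = 360*60 / 17408
= 1.2408 arcmin/count


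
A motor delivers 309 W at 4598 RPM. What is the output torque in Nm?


omega = 4598 * 2*pi/60 = 481.5014 rad/s
tau = P / omega = 309 / 481.5014
= 0.6417 Nm


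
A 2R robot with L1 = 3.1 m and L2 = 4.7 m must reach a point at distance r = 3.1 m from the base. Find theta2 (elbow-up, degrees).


cos(theta2) = (r^2 - L1^2 - L2^2) / (2*L1*L2)
cos(theta2) = (9.61 - 9.61 - 22.09) / 29.14
cos(theta2) = -0.758065
theta2 = 139.2939 degrees


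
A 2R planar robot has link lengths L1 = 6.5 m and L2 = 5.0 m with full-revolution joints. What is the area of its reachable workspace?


r_max = L1 + L2 = 11.5 m
r_min = |L1 - L2| = 1.5 m
Area = pi*(r_max^2 - r_min^2)
= pi*(132.25 - 2.25)
= pi * 130.0
= 408.407 m^2


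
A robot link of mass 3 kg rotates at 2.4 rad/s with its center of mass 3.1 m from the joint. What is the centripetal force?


F = m * omega^2 * r
= 3 * 2.4^2 * 3.1
= 3 * 5.76 * 3.1
= 53.568 N


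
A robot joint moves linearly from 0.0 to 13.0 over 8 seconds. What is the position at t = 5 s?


s = t/T = 5/8 = 0.625
p(t) = p0 + (pf-p0)*s
= 0.0 + (13.0 - 0.0) * 0.625
= 8.125


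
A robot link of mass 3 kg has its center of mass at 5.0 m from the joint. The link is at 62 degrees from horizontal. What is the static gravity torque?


tau = m*g*L*cos(angle)
= 3 * 9.81 * 5.0 * cos(62 deg)
= 3 * 9.81 * 5.0 * 0.4695
= 69.0827 Nm


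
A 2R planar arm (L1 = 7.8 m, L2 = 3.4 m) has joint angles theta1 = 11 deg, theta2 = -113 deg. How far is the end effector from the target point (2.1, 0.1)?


End effector via forward kinematics:
x = L1*cos(t1) + L2*cos(t1+t2) = 6.9498
y = L1*sin(t1) + L2*sin(t1+t2) = -1.8374
Distance to target:
d = sqrt((2.1 - 6.9498)^2 + (0.1 - -1.8374)^2)
= sqrt(23.5205 + 3.7535)
= 5.2224 m


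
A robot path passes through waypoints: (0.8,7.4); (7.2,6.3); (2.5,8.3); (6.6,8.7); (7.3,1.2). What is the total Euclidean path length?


Segment lengths:
  seg1 = sqrt((6.4)^2 + (-1.1)^2) = 6.4938
  seg2 = sqrt((-4.7)^2 + (2.0)^2) = 5.1078
  seg3 = sqrt((4.1)^2 + (0.4)^2) = 4.1195
  seg4 = sqrt((0.7)^2 + (-7.5)^2) = 7.5326
Total = 23.2537


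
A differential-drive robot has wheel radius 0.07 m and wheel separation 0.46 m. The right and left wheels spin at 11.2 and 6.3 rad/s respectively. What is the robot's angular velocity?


vR = r*wR = 0.07*11.2 = 0.784 m/s
vL = r*wL = 0.07*6.3 = 0.441 m/s
v = (vR+vL)/2 = 0.6125 m/s
omega = (vR-vL)/L = 0.7457 rad/s
angular velocity = 0.7457 rad/s


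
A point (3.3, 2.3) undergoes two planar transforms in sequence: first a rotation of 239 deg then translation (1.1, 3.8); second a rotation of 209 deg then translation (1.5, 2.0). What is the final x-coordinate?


After transform 1:
x1 = cos(239)*3.3 - sin(239)*2.3 + 1.1 = 1.3719
y1 = sin(239)*3.3 + cos(239)*2.3 + 3.8 = -0.2132
After transform 2:
x2 = cos(209)*1.3719 - sin(209)*-0.2132 + 1.5
= 0.1968


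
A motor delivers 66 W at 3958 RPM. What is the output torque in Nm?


omega = 3958 * 2*pi/60 = 414.4808 rad/s
tau = P / omega = 66 / 414.4808
= 0.1592 Nm


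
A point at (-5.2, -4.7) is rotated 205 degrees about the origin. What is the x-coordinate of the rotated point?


x' = x*cos(theta) - y*sin(theta)
cos(205 deg) = -0.9063, sin(205 deg) = -0.4226
x' = -5.2 * -0.9063 - -4.7 * -0.4226
= 4.7128 - 1.9863
= 2.7265


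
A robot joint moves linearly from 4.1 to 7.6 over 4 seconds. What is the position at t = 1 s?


s = t/T = 1/4 = 0.25
p(t) = p0 + (pf-p0)*s
= 4.1 + (7.6 - 4.1) * 0.25
= 4.975


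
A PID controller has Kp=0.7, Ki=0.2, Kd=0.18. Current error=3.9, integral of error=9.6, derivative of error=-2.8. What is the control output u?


u = Kp*e + Ki*int(e) + Kd*de/dt
= 0.7*3.9 + 0.2*9.6 + 0.18*(-2.8)
= 2.73 + 1.92 + -0.504
= 4.146


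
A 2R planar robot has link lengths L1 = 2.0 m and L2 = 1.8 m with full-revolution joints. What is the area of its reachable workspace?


r_max = L1 + L2 = 3.8 m
r_min = |L1 - L2| = 0.2 m
Area = pi*(r_max^2 - r_min^2)
= pi*(14.44 - 0.04)
= pi * 14.4
= 45.2389 m^2


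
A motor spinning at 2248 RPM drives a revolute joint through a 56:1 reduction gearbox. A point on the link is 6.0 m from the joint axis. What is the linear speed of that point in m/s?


omega_motor = 2248 * 2*pi/60 = 235.41 rad/s
omega_joint = omega_motor / 56 = 4.2038 rad/s
v = omega_joint * r = 4.2038 * 6.0
= 25.2225 m/s


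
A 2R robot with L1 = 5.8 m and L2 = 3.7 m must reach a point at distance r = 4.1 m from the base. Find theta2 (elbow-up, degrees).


cos(theta2) = (r^2 - L1^2 - L2^2) / (2*L1*L2)
cos(theta2) = (16.81 - 33.64 - 13.69) / 42.92
cos(theta2) = -0.71109
theta2 = 135.3237 degrees


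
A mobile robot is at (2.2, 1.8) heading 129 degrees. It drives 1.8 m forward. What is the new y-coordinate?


y_new = y0 + d*sin(theta)
= 1.8 + 1.8*sin(129)
= 1.8 + 1.3989
= 3.1989


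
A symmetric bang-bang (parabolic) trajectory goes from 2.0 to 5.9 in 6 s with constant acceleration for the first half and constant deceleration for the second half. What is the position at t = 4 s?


Symmetric rest-to-rest: each phase covers (pf-p0)/2 in time T/2. 0.5*a*(T/2)^2 = (pf-p0)/2 => a = 4*(pf-p0)/T^2
a = 4*(5.9-2.0)/6^2 = 0.4333
t = 4 is in the deceleration phase (t > T/2).
p = pf - 0.5*a*(T-t)^2 = 5.9 - 0.5*0.4333*2^2
= 5.0333


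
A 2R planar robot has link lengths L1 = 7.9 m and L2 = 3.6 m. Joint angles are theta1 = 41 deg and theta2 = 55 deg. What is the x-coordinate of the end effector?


Convert angles to radians: theta1 = 0.7156, theta2 = 0.9599
x = L1*cos(theta1) + L2*cos(theta1+theta2)
x = 5.9622 + -0.3763
x = 5.5859


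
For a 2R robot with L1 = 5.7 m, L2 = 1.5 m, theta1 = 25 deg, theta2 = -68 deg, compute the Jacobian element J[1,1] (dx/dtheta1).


J[1,1] = -L1*sin(t1) - L2*sin(t1+t2)
= -5.7*sin(25) - 1.5*sin(-43)
= -1.3859


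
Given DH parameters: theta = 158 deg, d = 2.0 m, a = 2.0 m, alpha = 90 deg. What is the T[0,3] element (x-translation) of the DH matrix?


T[0,3] = a * cos(theta)
= 2.0 * cos(158 deg)
= 2.0 * -0.9272
= -1.8544


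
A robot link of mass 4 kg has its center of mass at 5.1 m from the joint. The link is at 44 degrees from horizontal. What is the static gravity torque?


tau = m*g*L*cos(angle)
= 4 * 9.81 * 5.1 * cos(44 deg)
= 4 * 9.81 * 5.1 * 0.7193
= 143.9572 Nm


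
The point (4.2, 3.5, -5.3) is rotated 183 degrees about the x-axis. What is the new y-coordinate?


Rotation about x-axis: y' = y*cos(theta) - z*sin(theta)
= 3.5 * -0.9986 - -5.3 * -0.0523
= -3.7726


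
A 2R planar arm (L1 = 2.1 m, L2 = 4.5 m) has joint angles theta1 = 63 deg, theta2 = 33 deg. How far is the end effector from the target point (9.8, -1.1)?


End effector via forward kinematics:
x = L1*cos(t1) + L2*cos(t1+t2) = 0.483
y = L1*sin(t1) + L2*sin(t1+t2) = 6.3465
Distance to target:
d = sqrt((9.8 - 0.483)^2 + (-1.1 - 6.3465)^2)
= sqrt(86.8065 + 55.4498)
= 11.9271 m


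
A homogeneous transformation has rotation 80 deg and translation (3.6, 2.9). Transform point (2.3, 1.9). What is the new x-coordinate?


x' = cos(theta)*px - sin(theta)*py + tx
= 0.1736*2.3 - 0.9848*1.9 + 3.6
= 2.1283


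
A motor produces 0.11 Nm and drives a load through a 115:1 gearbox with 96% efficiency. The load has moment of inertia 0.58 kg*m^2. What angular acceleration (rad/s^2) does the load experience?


tau_out = tau_motor * N * eta
= 0.11 * 115 * 0.96 = 12.144 Nm
alpha = tau_out / I = 12.144 / 0.58
= 20.9379 rad/s^2


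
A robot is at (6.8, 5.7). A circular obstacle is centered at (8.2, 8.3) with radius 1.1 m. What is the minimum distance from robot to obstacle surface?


center_dist = sqrt((6.8-8.2)^2 + (5.7-8.3)^2)
= sqrt(1.96 + 6.76)
= 2.953
min_dist = center_dist - radius = 2.953 - 1.1 = 1.853 m


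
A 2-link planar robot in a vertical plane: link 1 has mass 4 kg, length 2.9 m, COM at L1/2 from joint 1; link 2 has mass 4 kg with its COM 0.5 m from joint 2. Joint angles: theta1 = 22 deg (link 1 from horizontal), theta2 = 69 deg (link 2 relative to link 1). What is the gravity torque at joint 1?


Horizontal distance from joint 1 to link-1 COM:
  x_c1 = (L1/2)*cos(t1) = 1.45 * 0.9272 = 1.3444 m
Horizontal distance from joint 1 to link-2 COM:
  x_c2 = L1*cos(t1) + Lc2*cos(t1+t2)
       = 2.9*0.9272 + 0.5*-0.0175 = 2.6801 m
tau1 = m1*g*x_c1 + m2*g*x_c2
     = 4*9.81*1.3444 + 4*9.81*2.6801
     = 52.7549 + 105.1674
     = 157.9223 Nm


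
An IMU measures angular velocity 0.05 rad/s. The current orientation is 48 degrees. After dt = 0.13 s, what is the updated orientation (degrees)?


delta_theta = w * dt = 0.05 * 0.13 = 0.0065 rad
= 0.3724 deg
theta_new = 48 + 0.3724 = 48.3724 deg


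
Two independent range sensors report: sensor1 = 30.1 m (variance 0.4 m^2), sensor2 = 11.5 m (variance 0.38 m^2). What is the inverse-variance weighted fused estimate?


w1 = (1/var1) / (1/var1 + 1/var2)
   = 2.5 / (2.5 + 2.6316) = 0.4872
w2 = 1 - w1 = 0.5128
fused = w1*s1 + w2*s2 = 14.6641 + 5.8974
= 20.5615 m


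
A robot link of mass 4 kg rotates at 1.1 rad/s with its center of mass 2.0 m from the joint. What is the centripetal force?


F = m * omega^2 * r
= 4 * 1.1^2 * 2.0
= 4 * 1.21 * 2.0
= 9.68 N


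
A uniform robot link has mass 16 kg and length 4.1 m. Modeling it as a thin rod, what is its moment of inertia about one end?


I = (1/3) * m * L^2
= (1/3) * 16 * 4.1^2
= 0.333333 * 16 * 16.81
= 89.6533 kg*m^2


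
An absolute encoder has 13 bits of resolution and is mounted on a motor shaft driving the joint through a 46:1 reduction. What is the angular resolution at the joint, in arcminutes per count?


counts = 2^13 = 8192
effective counts at joint = 8192 * 46 = 376832
resolution = 360*60 / 376832
= 0.0573 arcmin/count


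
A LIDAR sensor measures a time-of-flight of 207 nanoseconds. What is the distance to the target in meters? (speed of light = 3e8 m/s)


tof = 207 ns = 2.07e-07 s
dist = c * tof / 2
= 3e8 * 2.07e-07 / 2
= 31.05 m


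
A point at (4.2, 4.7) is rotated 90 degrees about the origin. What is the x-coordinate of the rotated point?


x' = x*cos(theta) - y*sin(theta)
cos(90 deg) = 0.0, sin(90 deg) = 1.0
x' = 4.2 * 0.0 - 4.7 * 1.0
= 0.0 - 4.7
= -4.7


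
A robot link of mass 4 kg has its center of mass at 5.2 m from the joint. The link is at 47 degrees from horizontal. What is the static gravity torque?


tau = m*g*L*cos(angle)
= 4 * 9.81 * 5.2 * cos(47 deg)
= 4 * 9.81 * 5.2 * 0.682
= 139.1604 Nm


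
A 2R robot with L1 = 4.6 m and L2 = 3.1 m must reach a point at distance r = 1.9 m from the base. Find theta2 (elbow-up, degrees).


cos(theta2) = (r^2 - L1^2 - L2^2) / (2*L1*L2)
cos(theta2) = (3.61 - 21.16 - 9.61) / 28.52
cos(theta2) = -0.952314
theta2 = 162.2347 degrees


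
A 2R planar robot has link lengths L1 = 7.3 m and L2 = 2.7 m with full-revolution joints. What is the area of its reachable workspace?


r_max = L1 + L2 = 10.0 m
r_min = |L1 - L2| = 4.6 m
Area = pi*(r_max^2 - r_min^2)
= pi*(100.0 - 21.16)
= pi * 78.84
= 247.6832 m^2


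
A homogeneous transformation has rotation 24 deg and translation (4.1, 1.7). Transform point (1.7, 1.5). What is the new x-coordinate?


x' = cos(theta)*px - sin(theta)*py + tx
= 0.9135*1.7 - 0.4067*1.5 + 4.1
= 5.0429


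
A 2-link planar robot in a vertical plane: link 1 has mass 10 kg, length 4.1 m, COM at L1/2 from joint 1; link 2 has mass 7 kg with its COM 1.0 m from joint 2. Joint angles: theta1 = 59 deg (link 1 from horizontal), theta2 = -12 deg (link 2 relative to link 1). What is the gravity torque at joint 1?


Horizontal distance from joint 1 to link-1 COM:
  x_c1 = (L1/2)*cos(t1) = 2.05 * 0.515 = 1.0558 m
Horizontal distance from joint 1 to link-2 COM:
  x_c2 = L1*cos(t1) + Lc2*cos(t1+t2)
       = 4.1*0.515 + 1.0*0.682 = 2.7937 m
tau1 = m1*g*x_c1 + m2*g*x_c2
     = 10*9.81*1.0558 + 7*9.81*2.7937
     = 103.5767 + 191.8403
     = 295.417 Nm


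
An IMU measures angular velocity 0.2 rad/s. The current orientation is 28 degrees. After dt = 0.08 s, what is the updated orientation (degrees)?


delta_theta = w * dt = 0.2 * 0.08 = 0.016 rad
= 0.9167 deg
theta_new = 28 + 0.9167 = 28.9167 deg


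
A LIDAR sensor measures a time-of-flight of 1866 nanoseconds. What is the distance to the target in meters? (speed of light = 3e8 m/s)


tof = 1866 ns = 1.866e-06 s
dist = c * tof / 2
= 3e8 * 1.866e-06 / 2
= 279.9 m


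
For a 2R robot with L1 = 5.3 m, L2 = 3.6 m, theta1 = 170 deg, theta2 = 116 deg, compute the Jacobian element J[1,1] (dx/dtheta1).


J[1,1] = -L1*sin(t1) - L2*sin(t1+t2)
= -5.3*sin(170) - 3.6*sin(286)
= 2.5402


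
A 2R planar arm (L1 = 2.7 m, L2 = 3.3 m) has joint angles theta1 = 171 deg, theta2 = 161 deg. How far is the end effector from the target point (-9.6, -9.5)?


End effector via forward kinematics:
x = L1*cos(t1) + L2*cos(t1+t2) = 0.247
y = L1*sin(t1) + L2*sin(t1+t2) = -1.1269
Distance to target:
d = sqrt((-9.6 - 0.247)^2 + (-9.5 - -1.1269)^2)
= sqrt(96.9628 + 70.1091)
= 12.9256 m


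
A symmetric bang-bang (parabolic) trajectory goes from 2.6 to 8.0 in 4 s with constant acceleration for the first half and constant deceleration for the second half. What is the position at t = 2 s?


Symmetric rest-to-rest: each phase covers (pf-p0)/2 in time T/2. 0.5*a*(T/2)^2 = (pf-p0)/2 => a = 4*(pf-p0)/T^2
a = 4*(8.0-2.6)/4^2 = 1.35
t = 2 is in the acceleration phase (t <= T/2).
p = p0 + 0.5*a*t^2 = 2.6 + 0.5*1.35*2^2
= 5.3


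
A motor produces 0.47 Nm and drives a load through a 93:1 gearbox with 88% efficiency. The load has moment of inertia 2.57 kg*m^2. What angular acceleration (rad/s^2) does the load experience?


tau_out = tau_motor * N * eta
= 0.47 * 93 * 0.88 = 38.4648 Nm
alpha = tau_out / I = 38.4648 / 2.57
= 14.9668 rad/s^2


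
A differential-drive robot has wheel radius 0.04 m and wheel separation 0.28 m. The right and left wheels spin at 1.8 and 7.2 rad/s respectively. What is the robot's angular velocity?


vR = r*wR = 0.04*1.8 = 0.072 m/s
vL = r*wL = 0.04*7.2 = 0.288 m/s
v = (vR+vL)/2 = 0.18 m/s
omega = (vR-vL)/L = -0.7714 rad/s
angular velocity = -0.7714 rad/s


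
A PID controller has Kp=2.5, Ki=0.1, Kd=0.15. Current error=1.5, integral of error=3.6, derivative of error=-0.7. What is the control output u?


u = Kp*e + Ki*int(e) + Kd*de/dt
= 2.5*1.5 + 0.1*3.6 + 0.15*(-0.7)
= 3.75 + 0.36 + -0.105
= 4.005


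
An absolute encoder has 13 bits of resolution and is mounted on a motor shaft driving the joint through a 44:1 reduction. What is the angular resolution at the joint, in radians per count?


counts = 2^13 = 8192
effective counts at joint = 8192 * 44 = 360448
resolution = 2*pi / 360448
= 1.7432e-05 rad/count


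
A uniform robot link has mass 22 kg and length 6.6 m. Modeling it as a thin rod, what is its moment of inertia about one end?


I = (1/3) * m * L^2
= (1/3) * 22 * 6.6^2
= 0.333333 * 22 * 43.56
= 319.44 kg*m^2


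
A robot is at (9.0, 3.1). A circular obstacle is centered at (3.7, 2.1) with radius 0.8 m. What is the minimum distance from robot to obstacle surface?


center_dist = sqrt((9.0-3.7)^2 + (3.1-2.1)^2)
= sqrt(28.09 + 1.0)
= 5.3935
min_dist = center_dist - radius = 5.3935 - 0.8 = 4.5935 m


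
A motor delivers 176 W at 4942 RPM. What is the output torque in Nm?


omega = 4942 * 2*pi/60 = 517.525 rad/s
tau = P / omega = 176 / 517.525
= 0.3401 Nm


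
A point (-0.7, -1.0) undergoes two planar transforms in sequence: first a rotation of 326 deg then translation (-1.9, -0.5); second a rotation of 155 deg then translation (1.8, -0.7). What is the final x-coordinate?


After transform 1:
x1 = cos(326)*-0.7 - sin(326)*-1.0 + -1.9 = -3.0395
y1 = sin(326)*-0.7 + cos(326)*-1.0 + -0.5 = -0.9376
After transform 2:
x2 = cos(155)*-3.0395 - sin(155)*-0.9376 + 1.8
= 4.951


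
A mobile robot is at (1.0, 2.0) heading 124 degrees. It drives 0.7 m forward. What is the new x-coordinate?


x_new = x0 + d*cos(theta)
= 1.0 + 0.7*cos(124)
= 1.0 + -0.3914
= 0.6086


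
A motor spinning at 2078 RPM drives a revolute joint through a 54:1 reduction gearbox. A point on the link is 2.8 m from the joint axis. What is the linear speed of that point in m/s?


omega_motor = 2078 * 2*pi/60 = 217.6077 rad/s
omega_joint = omega_motor / 54 = 4.0298 rad/s
v = omega_joint * r = 4.0298 * 2.8
= 11.2834 m/s


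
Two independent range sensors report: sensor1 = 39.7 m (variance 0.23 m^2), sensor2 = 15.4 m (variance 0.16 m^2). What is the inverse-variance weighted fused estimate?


w1 = (1/var1) / (1/var1 + 1/var2)
   = 4.3478 / (4.3478 + 6.25) = 0.4103
w2 = 1 - w1 = 0.5897
fused = w1*s1 + w2*s2 = 16.2872 + 9.0821
= 25.3692 m


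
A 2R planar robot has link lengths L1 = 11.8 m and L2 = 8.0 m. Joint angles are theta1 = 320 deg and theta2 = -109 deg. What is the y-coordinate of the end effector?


Convert angles to radians: theta1 = 5.5851, theta2 = -1.9024
y = L1*sin(theta1) + L2*sin(theta1+theta2)
y = -7.5849 + -4.1203
y = -11.7052


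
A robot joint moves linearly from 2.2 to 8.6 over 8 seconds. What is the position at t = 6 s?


s = t/T = 6/8 = 0.75
p(t) = p0 + (pf-p0)*s
= 2.2 + (8.6 - 2.2) * 0.75
= 7.0


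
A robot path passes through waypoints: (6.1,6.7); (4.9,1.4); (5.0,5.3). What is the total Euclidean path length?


Segment lengths:
  seg1 = sqrt((-1.2)^2 + (-5.3)^2) = 5.4342
  seg2 = sqrt((0.1)^2 + (3.9)^2) = 3.9013
Total = 9.3354


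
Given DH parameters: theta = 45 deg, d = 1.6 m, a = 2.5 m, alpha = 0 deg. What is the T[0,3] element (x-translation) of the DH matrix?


T[0,3] = a * cos(theta)
= 2.5 * cos(45 deg)
= 2.5 * 0.7071
= 1.7678


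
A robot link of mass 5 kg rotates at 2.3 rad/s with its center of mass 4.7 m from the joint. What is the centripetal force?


F = m * omega^2 * r
= 5 * 2.3^2 * 4.7
= 5 * 5.29 * 4.7
= 124.315 N


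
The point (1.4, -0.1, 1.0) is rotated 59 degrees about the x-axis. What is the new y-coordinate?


Rotation about x-axis: y' = y*cos(theta) - z*sin(theta)
= -0.1 * 0.515 - 1.0 * 0.8572
= -0.9087


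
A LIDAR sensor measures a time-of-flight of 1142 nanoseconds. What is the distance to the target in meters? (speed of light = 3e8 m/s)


tof = 1142 ns = 1.142e-06 s
dist = c * tof / 2
= 3e8 * 1.142e-06 / 2
= 171.3 m


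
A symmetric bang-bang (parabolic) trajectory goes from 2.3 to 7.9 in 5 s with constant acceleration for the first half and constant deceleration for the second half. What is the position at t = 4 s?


Symmetric rest-to-rest: each phase covers (pf-p0)/2 in time T/2. 0.5*a*(T/2)^2 = (pf-p0)/2 => a = 4*(pf-p0)/T^2
a = 4*(7.9-2.3)/5^2 = 0.896
t = 4 is in the deceleration phase (t > T/2).
p = pf - 0.5*a*(T-t)^2 = 7.9 - 0.5*0.896*1^2
= 7.452


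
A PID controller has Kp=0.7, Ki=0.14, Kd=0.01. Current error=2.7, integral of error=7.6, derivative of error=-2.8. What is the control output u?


u = Kp*e + Ki*int(e) + Kd*de/dt
= 0.7*2.7 + 0.14*7.6 + 0.01*(-2.8)
= 1.89 + 1.064 + -0.028
= 2.926


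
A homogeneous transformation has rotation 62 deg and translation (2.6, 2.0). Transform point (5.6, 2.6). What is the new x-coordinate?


x' = cos(theta)*px - sin(theta)*py + tx
= 0.4695*5.6 - 0.8829*2.6 + 2.6
= 2.9334


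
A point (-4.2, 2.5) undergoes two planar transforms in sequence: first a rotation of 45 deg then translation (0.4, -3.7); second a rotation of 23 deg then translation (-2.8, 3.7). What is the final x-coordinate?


After transform 1:
x1 = cos(45)*-4.2 - sin(45)*2.5 + 0.4 = -4.3376
y1 = sin(45)*-4.2 + cos(45)*2.5 + -3.7 = -4.9021
After transform 2:
x2 = cos(23)*-4.3376 - sin(23)*-4.9021 + -2.8
= -4.8774


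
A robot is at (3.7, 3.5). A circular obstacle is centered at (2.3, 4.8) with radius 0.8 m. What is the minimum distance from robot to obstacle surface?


center_dist = sqrt((3.7-2.3)^2 + (3.5-4.8)^2)
= sqrt(1.96 + 1.69)
= 1.9105
min_dist = center_dist - radius = 1.9105 - 0.8 = 1.1105 m


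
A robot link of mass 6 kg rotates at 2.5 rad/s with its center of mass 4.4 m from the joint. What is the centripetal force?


F = m * omega^2 * r
= 6 * 2.5^2 * 4.4
= 6 * 6.25 * 4.4
= 165.0 N


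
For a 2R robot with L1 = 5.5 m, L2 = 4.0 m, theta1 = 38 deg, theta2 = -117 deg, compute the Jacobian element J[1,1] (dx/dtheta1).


J[1,1] = -L1*sin(t1) - L2*sin(t1+t2)
= -5.5*sin(38) - 4.0*sin(-79)
= 0.5404


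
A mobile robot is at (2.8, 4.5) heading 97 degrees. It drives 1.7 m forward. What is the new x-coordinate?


x_new = x0 + d*cos(theta)
= 2.8 + 1.7*cos(97)
= 2.8 + -0.2072
= 2.5928


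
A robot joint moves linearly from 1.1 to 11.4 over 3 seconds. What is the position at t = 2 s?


s = t/T = 2/3 = 0.6667
p(t) = p0 + (pf-p0)*s
= 1.1 + (11.4 - 1.1) * 0.6667
= 7.9667


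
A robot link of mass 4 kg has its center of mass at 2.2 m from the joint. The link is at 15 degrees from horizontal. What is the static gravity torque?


tau = m*g*L*cos(angle)
= 4 * 9.81 * 2.2 * cos(15 deg)
= 4 * 9.81 * 2.2 * 0.9659
= 83.3864 Nm


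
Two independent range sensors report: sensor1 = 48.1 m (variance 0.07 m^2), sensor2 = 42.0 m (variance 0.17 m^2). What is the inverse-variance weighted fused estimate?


w1 = (1/var1) / (1/var1 + 1/var2)
   = 14.2857 / (14.2857 + 5.8824) = 0.7083
w2 = 1 - w1 = 0.2917
fused = w1*s1 + w2*s2 = 34.0708 + 12.25
= 46.3208 m


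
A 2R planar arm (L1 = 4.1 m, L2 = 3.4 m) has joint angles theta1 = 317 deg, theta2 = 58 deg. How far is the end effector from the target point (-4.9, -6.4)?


End effector via forward kinematics:
x = L1*cos(t1) + L2*cos(t1+t2) = 6.2827
y = L1*sin(t1) + L2*sin(t1+t2) = -1.9162
Distance to target:
d = sqrt((-4.9 - 6.2827)^2 + (-6.4 - -1.9162)^2)
= sqrt(125.0527 + 20.1044)
= 12.0481 m


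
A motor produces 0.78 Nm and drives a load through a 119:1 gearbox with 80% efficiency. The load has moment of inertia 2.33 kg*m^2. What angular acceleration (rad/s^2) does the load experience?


tau_out = tau_motor * N * eta
= 0.78 * 119 * 0.8 = 74.256 Nm
alpha = tau_out / I = 74.256 / 2.33
= 31.8695 rad/s^2


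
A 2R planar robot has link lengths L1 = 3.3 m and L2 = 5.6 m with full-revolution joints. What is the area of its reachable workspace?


r_max = L1 + L2 = 8.9 m
r_min = |L1 - L2| = 2.3 m
Area = pi*(r_max^2 - r_min^2)
= pi*(79.21 - 5.29)
= pi * 73.92
= 232.2265 m^2


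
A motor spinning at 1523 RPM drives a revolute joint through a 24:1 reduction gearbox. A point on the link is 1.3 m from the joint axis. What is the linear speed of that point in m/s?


omega_motor = 1523 * 2*pi/60 = 159.4882 rad/s
omega_joint = omega_motor / 24 = 6.6453 rad/s
v = omega_joint * r = 6.6453 * 1.3
= 8.6389 m/s


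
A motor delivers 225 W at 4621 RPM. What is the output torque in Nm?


omega = 4621 * 2*pi/60 = 483.91 rad/s
tau = P / omega = 225 / 483.91
= 0.465 Nm


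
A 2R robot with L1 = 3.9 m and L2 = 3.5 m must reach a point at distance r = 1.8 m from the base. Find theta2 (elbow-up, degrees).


cos(theta2) = (r^2 - L1^2 - L2^2) / (2*L1*L2)
cos(theta2) = (3.24 - 15.21 - 12.25) / 27.3
cos(theta2) = -0.887179
theta2 = 152.5209 degrees


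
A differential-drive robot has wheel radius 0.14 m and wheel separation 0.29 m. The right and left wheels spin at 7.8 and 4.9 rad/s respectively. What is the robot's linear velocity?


vR = r*wR = 0.14*7.8 = 1.092 m/s
vL = r*wL = 0.14*4.9 = 0.686 m/s
v = (vR+vL)/2 = 0.889 m/s
omega = (vR-vL)/L = 1.4 rad/s
linear velocity = 0.889 m/s


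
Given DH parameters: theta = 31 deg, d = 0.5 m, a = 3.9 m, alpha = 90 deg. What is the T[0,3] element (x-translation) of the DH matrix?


T[0,3] = a * cos(theta)
= 3.9 * cos(31 deg)
= 3.9 * 0.8572
= 3.343


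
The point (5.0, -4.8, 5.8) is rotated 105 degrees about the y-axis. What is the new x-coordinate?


Rotation about y-axis: x' = x*cos(theta) + z*sin(theta)
= 5.0 * -0.2588 + 5.8 * 0.9659
= 4.3083


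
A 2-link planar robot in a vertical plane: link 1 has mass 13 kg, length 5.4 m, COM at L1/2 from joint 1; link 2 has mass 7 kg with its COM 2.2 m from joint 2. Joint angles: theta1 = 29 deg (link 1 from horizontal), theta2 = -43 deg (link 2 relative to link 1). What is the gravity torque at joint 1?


Horizontal distance from joint 1 to link-1 COM:
  x_c1 = (L1/2)*cos(t1) = 2.7 * 0.8746 = 2.3615 m
Horizontal distance from joint 1 to link-2 COM:
  x_c2 = L1*cos(t1) + Lc2*cos(t1+t2)
       = 5.4*0.8746 + 2.2*0.9703 = 6.8576 m
tau1 = m1*g*x_c1 + m2*g*x_c2
     = 13*9.81*2.3615 + 7*9.81*6.8576
     = 301.1587 + 470.9112
     = 772.0699 Nm


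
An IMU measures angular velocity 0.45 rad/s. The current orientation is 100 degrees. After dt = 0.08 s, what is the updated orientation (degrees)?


delta_theta = w * dt = 0.45 * 0.08 = 0.036 rad
= 2.0626 deg
theta_new = 100 + 2.0626 = 102.0626 deg


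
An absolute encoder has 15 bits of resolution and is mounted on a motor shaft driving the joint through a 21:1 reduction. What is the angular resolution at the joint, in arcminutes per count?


counts = 2^15 = 32768
effective counts at joint = 32768 * 21 = 688128
resolution = 360*60 / 688128
= 0.0314 arcmin/count


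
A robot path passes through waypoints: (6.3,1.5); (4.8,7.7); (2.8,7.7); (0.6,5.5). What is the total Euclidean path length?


Segment lengths:
  seg1 = sqrt((-1.5)^2 + (6.2)^2) = 6.3789
  seg2 = sqrt((-2.0)^2 + (0.0)^2) = 2.0
  seg3 = sqrt((-2.2)^2 + (-2.2)^2) = 3.1113
Total = 11.4901


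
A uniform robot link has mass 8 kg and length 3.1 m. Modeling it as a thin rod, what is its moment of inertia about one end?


I = (1/3) * m * L^2
= (1/3) * 8 * 3.1^2
= 0.333333 * 8 * 9.61
= 25.6267 kg*m^2


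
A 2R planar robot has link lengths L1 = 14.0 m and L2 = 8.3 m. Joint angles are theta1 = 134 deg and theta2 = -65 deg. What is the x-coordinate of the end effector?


Convert angles to radians: theta1 = 2.3387, theta2 = -1.1345
x = L1*cos(theta1) + L2*cos(theta1+theta2)
x = -9.7252 + 2.9745
x = -6.7508


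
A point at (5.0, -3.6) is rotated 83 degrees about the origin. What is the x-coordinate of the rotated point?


x' = x*cos(theta) - y*sin(theta)
cos(83 deg) = 0.1219, sin(83 deg) = 0.9925
x' = 5.0 * 0.1219 - -3.6 * 0.9925
= 0.6093 - -3.5732
= 4.1825


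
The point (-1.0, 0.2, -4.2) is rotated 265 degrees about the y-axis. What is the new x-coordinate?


Rotation about y-axis: x' = x*cos(theta) + z*sin(theta)
= -1.0 * -0.0872 + -4.2 * -0.9962
= 4.2712


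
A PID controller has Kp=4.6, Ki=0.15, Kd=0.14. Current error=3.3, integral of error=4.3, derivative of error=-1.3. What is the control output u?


u = Kp*e + Ki*int(e) + Kd*de/dt
= 4.6*3.3 + 0.15*4.3 + 0.14*(-1.3)
= 15.18 + 0.645 + -0.182
= 15.643


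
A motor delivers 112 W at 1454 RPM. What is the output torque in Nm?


omega = 1454 * 2*pi/60 = 152.2625 rad/s
tau = P / omega = 112 / 152.2625
= 0.7356 Nm


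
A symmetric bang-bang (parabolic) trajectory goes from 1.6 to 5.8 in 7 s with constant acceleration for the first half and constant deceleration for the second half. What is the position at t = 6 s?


Symmetric rest-to-rest: each phase covers (pf-p0)/2 in time T/2. 0.5*a*(T/2)^2 = (pf-p0)/2 => a = 4*(pf-p0)/T^2
a = 4*(5.8-1.6)/7^2 = 0.3429
t = 6 is in the deceleration phase (t > T/2).
p = pf - 0.5*a*(T-t)^2 = 5.8 - 0.5*0.3429*1^2
= 5.6286


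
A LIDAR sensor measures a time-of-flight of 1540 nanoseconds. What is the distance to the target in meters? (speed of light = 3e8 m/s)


tof = 1540 ns = 1.54e-06 s
dist = c * tof / 2
= 3e8 * 1.54e-06 / 2
= 231.0 m


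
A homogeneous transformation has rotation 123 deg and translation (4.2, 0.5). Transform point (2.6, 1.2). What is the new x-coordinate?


x' = cos(theta)*px - sin(theta)*py + tx
= -0.5446*2.6 - 0.8387*1.2 + 4.2
= 1.7775


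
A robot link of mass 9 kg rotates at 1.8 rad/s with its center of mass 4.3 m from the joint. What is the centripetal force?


F = m * omega^2 * r
= 9 * 1.8^2 * 4.3
= 9 * 3.24 * 4.3
= 125.388 N


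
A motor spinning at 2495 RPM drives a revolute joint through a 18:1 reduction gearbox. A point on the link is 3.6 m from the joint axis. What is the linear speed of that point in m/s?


omega_motor = 2495 * 2*pi/60 = 261.2758 rad/s
omega_joint = omega_motor / 18 = 14.5153 rad/s
v = omega_joint * r = 14.5153 * 3.6
= 52.2552 m/s


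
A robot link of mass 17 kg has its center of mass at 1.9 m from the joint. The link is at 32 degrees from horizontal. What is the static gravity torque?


tau = m*g*L*cos(angle)
= 17 * 9.81 * 1.9 * cos(32 deg)
= 17 * 9.81 * 1.9 * 0.848
= 268.7151 Nm


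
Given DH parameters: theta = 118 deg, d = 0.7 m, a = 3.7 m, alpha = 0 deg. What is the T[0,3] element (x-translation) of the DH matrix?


T[0,3] = a * cos(theta)
= 3.7 * cos(118 deg)
= 3.7 * -0.4695
= -1.737


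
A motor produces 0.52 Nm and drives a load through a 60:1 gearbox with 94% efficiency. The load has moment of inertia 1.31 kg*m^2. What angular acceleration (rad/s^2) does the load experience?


tau_out = tau_motor * N * eta
= 0.52 * 60 * 0.94 = 29.328 Nm
alpha = tau_out / I = 29.328 / 1.31
= 22.3878 rad/s^2


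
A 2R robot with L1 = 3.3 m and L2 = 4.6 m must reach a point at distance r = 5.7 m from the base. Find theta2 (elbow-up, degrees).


cos(theta2) = (r^2 - L1^2 - L2^2) / (2*L1*L2)
cos(theta2) = (32.49 - 10.89 - 21.16) / 30.36
cos(theta2) = 0.014493
theta2 = 89.1696 degrees


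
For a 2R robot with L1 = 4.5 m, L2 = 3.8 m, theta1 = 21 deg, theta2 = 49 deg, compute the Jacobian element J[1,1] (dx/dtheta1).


J[1,1] = -L1*sin(t1) - L2*sin(t1+t2)
= -4.5*sin(21) - 3.8*sin(70)
= -5.1835


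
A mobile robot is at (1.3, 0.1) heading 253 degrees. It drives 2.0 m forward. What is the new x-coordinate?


x_new = x0 + d*cos(theta)
= 1.3 + 2.0*cos(253)
= 1.3 + -0.5847
= 0.7153


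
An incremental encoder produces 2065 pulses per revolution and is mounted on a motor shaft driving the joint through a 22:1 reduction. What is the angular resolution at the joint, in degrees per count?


counts per rev = 2065
effective counts at joint = 2065 * 22 = 45430
resolution = 360 / 45430
= 0.0079 deg/count


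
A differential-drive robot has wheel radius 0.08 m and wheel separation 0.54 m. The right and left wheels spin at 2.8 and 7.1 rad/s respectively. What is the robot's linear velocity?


vR = r*wR = 0.08*2.8 = 0.224 m/s
vL = r*wL = 0.08*7.1 = 0.568 m/s
v = (vR+vL)/2 = 0.396 m/s
omega = (vR-vL)/L = -0.637 rad/s
linear velocity = 0.396 m/s


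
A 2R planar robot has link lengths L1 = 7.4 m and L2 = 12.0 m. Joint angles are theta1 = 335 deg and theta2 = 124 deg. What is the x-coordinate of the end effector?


Convert angles to radians: theta1 = 5.8469, theta2 = 2.1642
x = L1*cos(theta1) + L2*cos(theta1+theta2)
x = 6.7067 + -1.8772
x = 4.8295


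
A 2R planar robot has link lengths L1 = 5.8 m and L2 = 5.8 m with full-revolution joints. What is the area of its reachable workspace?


r_max = L1 + L2 = 11.6 m
r_min = |L1 - L2| = 0.0 m
Area = pi*(r_max^2 - r_min^2)
= pi*(134.56 - 0.0)
= pi * 134.56
= 422.7327 m^2


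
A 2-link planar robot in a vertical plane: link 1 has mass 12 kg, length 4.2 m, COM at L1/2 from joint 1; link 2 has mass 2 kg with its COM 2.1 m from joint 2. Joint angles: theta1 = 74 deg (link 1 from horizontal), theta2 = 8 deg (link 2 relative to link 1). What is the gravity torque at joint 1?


Horizontal distance from joint 1 to link-1 COM:
  x_c1 = (L1/2)*cos(t1) = 2.1 * 0.2756 = 0.5788 m
Horizontal distance from joint 1 to link-2 COM:
  x_c2 = L1*cos(t1) + Lc2*cos(t1+t2)
       = 4.2*0.2756 + 2.1*0.1392 = 1.4499 m
tau1 = m1*g*x_c1 + m2*g*x_c2
     = 12*9.81*0.5788 + 2*9.81*1.4499
     = 68.1409 + 28.4478
     = 96.5887 Nm


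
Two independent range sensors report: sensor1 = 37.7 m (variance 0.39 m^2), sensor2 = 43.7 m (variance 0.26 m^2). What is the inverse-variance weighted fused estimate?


w1 = (1/var1) / (1/var1 + 1/var2)
   = 2.5641 / (2.5641 + 3.8462) = 0.4
w2 = 1 - w1 = 0.6
fused = w1*s1 + w2*s2 = 15.08 + 26.22
= 41.3 m


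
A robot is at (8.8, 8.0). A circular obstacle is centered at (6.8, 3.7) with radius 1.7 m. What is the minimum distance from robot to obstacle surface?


center_dist = sqrt((8.8-6.8)^2 + (8.0-3.7)^2)
= sqrt(4.0 + 18.49)
= 4.7424
min_dist = center_dist - radius = 4.7424 - 1.7 = 3.0424 m


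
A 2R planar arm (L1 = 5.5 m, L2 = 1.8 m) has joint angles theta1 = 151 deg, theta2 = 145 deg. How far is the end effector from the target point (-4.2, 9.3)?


End effector via forward kinematics:
x = L1*cos(t1) + L2*cos(t1+t2) = -4.0213
y = L1*sin(t1) + L2*sin(t1+t2) = 1.0486
Distance to target:
d = sqrt((-4.2 - -4.0213)^2 + (9.3 - 1.0486)^2)
= sqrt(0.0319 + 68.0852)
= 8.2533 m


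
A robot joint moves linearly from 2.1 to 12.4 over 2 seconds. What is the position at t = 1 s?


s = t/T = 1/2 = 0.5
p(t) = p0 + (pf-p0)*s
= 2.1 + (12.4 - 2.1) * 0.5
= 7.25


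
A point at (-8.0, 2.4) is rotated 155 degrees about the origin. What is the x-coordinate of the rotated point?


x' = x*cos(theta) - y*sin(theta)
cos(155 deg) = -0.9063, sin(155 deg) = 0.4226
x' = -8.0 * -0.9063 - 2.4 * 0.4226
= 7.2505 - 1.0143
= 6.2362


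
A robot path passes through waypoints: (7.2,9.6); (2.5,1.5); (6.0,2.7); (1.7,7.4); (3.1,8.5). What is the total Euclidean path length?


Segment lengths:
  seg1 = sqrt((-4.7)^2 + (-8.1)^2) = 9.3648
  seg2 = sqrt((3.5)^2 + (1.2)^2) = 3.7
  seg3 = sqrt((-4.3)^2 + (4.7)^2) = 6.3702
  seg4 = sqrt((1.4)^2 + (1.1)^2) = 1.7804
Total = 21.2155


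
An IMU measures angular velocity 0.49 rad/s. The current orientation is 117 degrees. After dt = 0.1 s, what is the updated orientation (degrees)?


delta_theta = w * dt = 0.49 * 0.1 = 0.049 rad
= 2.8075 deg
theta_new = 117 + 2.8075 = 119.8075 deg


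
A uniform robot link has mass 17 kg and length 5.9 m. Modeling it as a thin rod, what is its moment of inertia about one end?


I = (1/3) * m * L^2
= (1/3) * 17 * 5.9^2
= 0.333333 * 17 * 34.81
= 197.2567 kg*m^2


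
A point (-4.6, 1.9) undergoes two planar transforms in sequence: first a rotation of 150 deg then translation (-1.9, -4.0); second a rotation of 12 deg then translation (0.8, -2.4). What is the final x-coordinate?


After transform 1:
x1 = cos(150)*-4.6 - sin(150)*1.9 + -1.9 = 1.1337
y1 = sin(150)*-4.6 + cos(150)*1.9 + -4.0 = -7.9454
After transform 2:
x2 = cos(12)*1.1337 - sin(12)*-7.9454 + 0.8
= 3.5609


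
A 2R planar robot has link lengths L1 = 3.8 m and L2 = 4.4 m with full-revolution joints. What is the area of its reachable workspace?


r_max = L1 + L2 = 8.2 m
r_min = |L1 - L2| = 0.6 m
Area = pi*(r_max^2 - r_min^2)
= pi*(67.24 - 0.36)
= pi * 66.88
= 210.1097 m^2


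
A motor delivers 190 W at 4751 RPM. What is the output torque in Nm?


omega = 4751 * 2*pi/60 = 497.5236 rad/s
tau = P / omega = 190 / 497.5236
= 0.3819 Nm


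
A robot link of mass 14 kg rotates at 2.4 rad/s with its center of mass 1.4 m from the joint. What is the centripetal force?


F = m * omega^2 * r
= 14 * 2.4^2 * 1.4
= 14 * 5.76 * 1.4
= 112.896 N


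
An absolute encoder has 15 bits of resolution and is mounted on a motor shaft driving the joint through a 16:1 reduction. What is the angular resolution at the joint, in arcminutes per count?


counts = 2^15 = 32768
effective counts at joint = 32768 * 16 = 524288
resolution = 360*60 / 524288
= 0.0412 arcmin/count


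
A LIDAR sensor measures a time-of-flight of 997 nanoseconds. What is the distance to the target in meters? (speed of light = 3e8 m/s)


tof = 997 ns = 9.97e-07 s
dist = c * tof / 2
= 3e8 * 9.97e-07 / 2
= 149.55 m


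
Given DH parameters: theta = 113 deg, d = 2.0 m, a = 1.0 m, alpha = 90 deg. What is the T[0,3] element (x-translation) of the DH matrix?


T[0,3] = a * cos(theta)
= 1.0 * cos(113 deg)
= 1.0 * -0.3907
= -0.3907


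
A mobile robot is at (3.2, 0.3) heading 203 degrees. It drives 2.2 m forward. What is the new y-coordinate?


y_new = y0 + d*sin(theta)
= 0.3 + 2.2*sin(203)
= 0.3 + -0.8596
= -0.5596


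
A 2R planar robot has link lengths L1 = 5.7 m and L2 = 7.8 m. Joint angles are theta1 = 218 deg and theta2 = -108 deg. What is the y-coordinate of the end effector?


Convert angles to radians: theta1 = 3.8048, theta2 = -1.885
y = L1*sin(theta1) + L2*sin(theta1+theta2)
y = -3.5093 + 7.3296
y = 3.8203


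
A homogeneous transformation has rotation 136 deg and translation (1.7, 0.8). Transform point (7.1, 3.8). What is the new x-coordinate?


x' = cos(theta)*px - sin(theta)*py + tx
= -0.7193*7.1 - 0.6947*3.8 + 1.7
= -6.047


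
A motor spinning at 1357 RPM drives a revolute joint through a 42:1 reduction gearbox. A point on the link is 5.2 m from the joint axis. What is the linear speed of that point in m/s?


omega_motor = 1357 * 2*pi/60 = 142.1047 rad/s
omega_joint = omega_motor / 42 = 3.3834 rad/s
v = omega_joint * r = 3.3834 * 5.2
= 17.5939 m/s


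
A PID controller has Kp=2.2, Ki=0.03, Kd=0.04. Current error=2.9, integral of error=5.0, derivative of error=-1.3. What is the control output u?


u = Kp*e + Ki*int(e) + Kd*de/dt
= 2.2*2.9 + 0.03*5.0 + 0.04*(-1.3)
= 6.38 + 0.15 + -0.052
= 6.478


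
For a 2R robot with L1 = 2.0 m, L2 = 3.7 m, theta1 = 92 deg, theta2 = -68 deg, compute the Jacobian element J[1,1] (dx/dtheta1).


J[1,1] = -L1*sin(t1) - L2*sin(t1+t2)
= -2.0*sin(92) - 3.7*sin(24)
= -3.5037


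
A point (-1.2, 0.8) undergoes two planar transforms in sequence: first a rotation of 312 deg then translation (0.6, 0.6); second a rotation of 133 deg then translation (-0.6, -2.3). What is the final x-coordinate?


After transform 1:
x1 = cos(312)*-1.2 - sin(312)*0.8 + 0.6 = 0.3916
y1 = sin(312)*-1.2 + cos(312)*0.8 + 0.6 = 2.0271
After transform 2:
x2 = cos(133)*0.3916 - sin(133)*2.0271 + -0.6
= -2.3496


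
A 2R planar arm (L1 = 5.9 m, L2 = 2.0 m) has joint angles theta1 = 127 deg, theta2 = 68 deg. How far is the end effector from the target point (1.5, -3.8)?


End effector via forward kinematics:
x = L1*cos(t1) + L2*cos(t1+t2) = -5.4826
y = L1*sin(t1) + L2*sin(t1+t2) = 4.1943
Distance to target:
d = sqrt((1.5 - -5.4826)^2 + (-3.8 - 4.1943)^2)
= sqrt(48.7561 + 63.909)
= 10.6144 m


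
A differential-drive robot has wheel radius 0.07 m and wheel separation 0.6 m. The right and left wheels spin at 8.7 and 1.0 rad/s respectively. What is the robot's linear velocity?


vR = r*wR = 0.07*8.7 = 0.609 m/s
vL = r*wL = 0.07*1.0 = 0.07 m/s
v = (vR+vL)/2 = 0.3395 m/s
omega = (vR-vL)/L = 0.8983 rad/s
linear velocity = 0.3395 m/s


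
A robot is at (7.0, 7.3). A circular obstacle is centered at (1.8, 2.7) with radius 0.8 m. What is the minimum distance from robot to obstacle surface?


center_dist = sqrt((7.0-1.8)^2 + (7.3-2.7)^2)
= sqrt(27.04 + 21.16)
= 6.9426
min_dist = center_dist - radius = 6.9426 - 0.8 = 6.1426 m


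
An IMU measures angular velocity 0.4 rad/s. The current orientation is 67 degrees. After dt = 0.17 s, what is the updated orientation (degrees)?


delta_theta = w * dt = 0.4 * 0.17 = 0.068 rad
= 3.8961 deg
theta_new = 67 + 3.8961 = 70.8961 deg


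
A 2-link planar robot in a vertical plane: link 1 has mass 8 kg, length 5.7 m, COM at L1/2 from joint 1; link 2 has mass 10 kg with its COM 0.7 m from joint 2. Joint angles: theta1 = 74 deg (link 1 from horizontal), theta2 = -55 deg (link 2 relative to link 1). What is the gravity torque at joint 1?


Horizontal distance from joint 1 to link-1 COM:
  x_c1 = (L1/2)*cos(t1) = 2.85 * 0.2756 = 0.7856 m
Horizontal distance from joint 1 to link-2 COM:
  x_c2 = L1*cos(t1) + Lc2*cos(t1+t2)
       = 5.7*0.2756 + 0.7*0.9455 = 2.233 m
tau1 = m1*g*x_c1 + m2*g*x_c2
     = 8*9.81*0.7856 + 10*9.81*2.233
     = 61.6513 + 219.0569
     = 280.7082 Nm
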